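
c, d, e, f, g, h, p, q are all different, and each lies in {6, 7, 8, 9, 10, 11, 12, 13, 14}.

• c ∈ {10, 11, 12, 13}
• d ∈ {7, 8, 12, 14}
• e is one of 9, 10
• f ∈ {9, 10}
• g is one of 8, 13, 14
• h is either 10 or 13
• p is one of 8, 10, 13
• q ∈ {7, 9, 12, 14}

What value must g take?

The 8 variables draw from only 8 values {7, 8, 9, 10, 11, 12, 13, 14}, so each is used; only c can be 11, hence c = 11.
e and f between them cover only {9, 10} — a naked pair. Remove those values from h, p, q.
h must be 13 (only option left). Eliminate 13 elsewhere: g, p.
p must be 8 (only option left). Strike 8 from d, g.
So g = 14.

14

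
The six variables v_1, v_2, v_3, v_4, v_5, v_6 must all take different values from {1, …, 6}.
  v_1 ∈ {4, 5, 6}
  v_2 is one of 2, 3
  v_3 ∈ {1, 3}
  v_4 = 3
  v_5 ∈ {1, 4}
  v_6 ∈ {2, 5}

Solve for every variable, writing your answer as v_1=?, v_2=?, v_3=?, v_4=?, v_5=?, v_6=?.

v_4's domain is down to {3}, so v_4 = 3. So v_2, v_3 can't be 3.
v_2 has just one choice, so v_2 = 2. Eliminate 2 elsewhere: v_6.
That leaves v_3 = 1. Remove 1 from v_5.
v_5 must be 4 (only option left). Eliminate 4 elsewhere: v_1.
v_6's domain is down to {5}, so v_6 = 5. Eliminate 5 elsewhere: v_1.
That leaves v_1 = 6.

v_1=6, v_2=2, v_3=1, v_4=3, v_5=4, v_6=5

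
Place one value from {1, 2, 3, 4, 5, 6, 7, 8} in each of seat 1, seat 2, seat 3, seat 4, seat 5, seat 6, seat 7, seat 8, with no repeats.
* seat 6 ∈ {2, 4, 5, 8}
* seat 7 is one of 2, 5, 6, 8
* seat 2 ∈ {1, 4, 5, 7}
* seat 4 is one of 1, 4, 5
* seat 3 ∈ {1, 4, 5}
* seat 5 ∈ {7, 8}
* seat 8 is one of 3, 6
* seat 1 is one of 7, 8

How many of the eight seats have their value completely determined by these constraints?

Among the 8 variables, 3 fits only seat 8 (and all 8 values in {1, 2, 3, 4, 5, 6, 7, 8} must be used), so seat 8 = 3.
The 7 still-open variables draw from only 7 values {1, 2, 4, 5, 6, 7, 8}, so each is used; only seat 7 can be 6, hence seat 7 = 6.
Among the 6 still-open variables, 2 fits only seat 6 (and all 6 values in {1, 2, 4, 5, 7, 8} must be used), so seat 6 = 2.
seat 1 and seat 5 between them cover only {7, 8} — a naked pair. Remove those values from seat 2.
Determined: seat 6=2, seat 7=6, seat 8=3. The other seats each still have more than one consistent value. That makes 3.

3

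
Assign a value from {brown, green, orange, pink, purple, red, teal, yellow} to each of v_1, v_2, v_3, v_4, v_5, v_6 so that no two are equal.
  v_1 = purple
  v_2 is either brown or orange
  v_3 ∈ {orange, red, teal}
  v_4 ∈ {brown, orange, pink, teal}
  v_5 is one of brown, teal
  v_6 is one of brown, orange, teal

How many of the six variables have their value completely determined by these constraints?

3

v_1 must be purple (only option left).
The 5 still-open variables draw from only 5 values {brown, orange, pink, red, teal}, so each is used; only v_4 can be pink, hence v_4 = pink.
The 4 still-open variables together cover exactly {brown, orange, red, teal} — 4 values for 4 variables — and red appears only in v_3's list, so v_3 = red.
Determined: v_1=purple, v_3=red, v_4=pink. The other variables each still have more than one consistent value. That makes 3.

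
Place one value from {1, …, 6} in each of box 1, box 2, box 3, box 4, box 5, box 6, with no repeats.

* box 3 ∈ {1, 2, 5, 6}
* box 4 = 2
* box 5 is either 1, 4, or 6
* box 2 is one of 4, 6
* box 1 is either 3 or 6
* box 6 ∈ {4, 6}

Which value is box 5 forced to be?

1

box 4 must be 2 (only option left). Strike 2 from box 3.
The 5 still-open variables together cover exactly {1, 3, 4, 5, 6} — 5 values for 5 variables — and 3 appears only in box 1's list, so box 1 = 3.
The 4 still-open variables together cover exactly {1, 4, 5, 6} — 4 values for 4 variables — and 5 appears only in box 3's list, so box 3 = 5.
Among the 3 still-open variables, 1 fits only box 5 (and all 3 values in {1, 4, 6} must be used), so box 5 = 1.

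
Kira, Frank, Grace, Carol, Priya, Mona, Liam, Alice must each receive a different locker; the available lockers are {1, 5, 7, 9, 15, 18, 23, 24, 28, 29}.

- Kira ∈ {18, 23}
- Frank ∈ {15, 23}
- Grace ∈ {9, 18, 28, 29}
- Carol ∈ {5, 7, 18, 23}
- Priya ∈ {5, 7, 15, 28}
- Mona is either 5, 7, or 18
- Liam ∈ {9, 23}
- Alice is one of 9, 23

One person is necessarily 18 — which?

The 8 variables draw from only 8 values {5, 7, 9, 15, 18, 23, 28, 29}, so each is used; only Grace can be 29, hence Grace = 29.
The 7 still-open variables draw from only 7 values {5, 7, 9, 15, 18, 23, 28}, so each is used; only Priya can be 28, hence Priya = 28.
The 6 still-open variables draw from only 6 values {5, 7, 9, 15, 18, 23}, so each is used; only Frank can be 15, hence Frank = 15.
Liam and Alice between them cover only {9, 23} — a naked pair. Remove those values from Kira, Carol.
So 18 goes to Kira.

Kira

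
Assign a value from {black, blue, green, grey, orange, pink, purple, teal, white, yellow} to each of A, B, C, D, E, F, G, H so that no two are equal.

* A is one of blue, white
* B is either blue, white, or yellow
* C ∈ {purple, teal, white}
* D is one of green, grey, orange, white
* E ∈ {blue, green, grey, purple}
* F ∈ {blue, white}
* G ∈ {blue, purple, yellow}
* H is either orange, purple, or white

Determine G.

purple

Among the 8 variables, teal fits only C (and all 8 values in {blue, green, grey, orange, purple, teal, white, yellow} must be used), so C = teal.
A and F share exactly the 2 values {blue, white}; by pigeonhole those values go to them, so strike blue, white from B, D, E, G, H.
That leaves B = yellow. Eliminate yellow elsewhere: G.
So G = purple.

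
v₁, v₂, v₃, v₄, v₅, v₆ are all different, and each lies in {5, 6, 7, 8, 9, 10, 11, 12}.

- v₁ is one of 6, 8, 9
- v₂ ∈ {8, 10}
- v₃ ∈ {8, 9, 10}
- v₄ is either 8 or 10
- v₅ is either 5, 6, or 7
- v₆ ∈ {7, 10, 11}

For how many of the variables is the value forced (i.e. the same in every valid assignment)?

The 2 variables v₂ and v₄ are confined to {8, 10}, which locks those values in; drop them from v₁, v₃, v₆.
That leaves v₃ = 9. Strike 9 from v₁.
v₁ must be 6 (only option left). So v₅ can't be 6.
Determined: v₁=6, v₃=9. The other variables each still have more than one consistent value. That makes 2.

2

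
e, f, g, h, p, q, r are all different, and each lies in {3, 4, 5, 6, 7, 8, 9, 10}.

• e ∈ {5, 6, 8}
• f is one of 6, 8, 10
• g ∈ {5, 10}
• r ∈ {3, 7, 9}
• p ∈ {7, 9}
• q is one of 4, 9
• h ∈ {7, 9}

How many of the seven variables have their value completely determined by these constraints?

2

h and p share exactly the 2 values {7, 9}; by pigeonhole those values go to them, so strike 7, 9 from q, r.
q has just one choice, so q = 4.
r must be 3 (only option left).
Determined: q=4, r=3. The other variables each still have more than one consistent value. That makes 2.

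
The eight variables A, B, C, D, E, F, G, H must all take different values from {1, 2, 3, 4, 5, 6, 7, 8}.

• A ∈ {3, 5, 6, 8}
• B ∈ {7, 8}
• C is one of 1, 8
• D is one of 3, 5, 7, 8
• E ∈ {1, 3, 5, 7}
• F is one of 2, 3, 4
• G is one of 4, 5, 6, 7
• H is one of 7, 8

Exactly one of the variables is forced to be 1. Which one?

The 8 variables together cover exactly {1, 2, 3, 4, 5, 6, 7, 8} — 8 values for 8 variables — and 2 appears only in F's list, so F = 2.
The 7 still-open variables draw from only 7 values {1, 3, 4, 5, 6, 7, 8}, so each is used; only G can be 4, hence G = 4.
The 6 still-open variables together cover exactly {1, 3, 5, 6, 7, 8} — 6 values for 6 variables — and 6 appears only in A's list, so A = 6.
B and H share exactly the 2 values {7, 8}; by pigeonhole those values go to them, so strike 7, 8 from C, D, E.
So 1 goes to C.

C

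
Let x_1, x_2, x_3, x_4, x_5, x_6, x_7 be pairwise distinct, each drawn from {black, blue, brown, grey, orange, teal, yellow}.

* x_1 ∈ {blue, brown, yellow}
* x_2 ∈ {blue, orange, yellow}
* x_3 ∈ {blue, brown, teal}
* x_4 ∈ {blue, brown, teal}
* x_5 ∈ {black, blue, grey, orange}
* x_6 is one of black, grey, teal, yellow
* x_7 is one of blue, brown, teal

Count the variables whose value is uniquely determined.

The 3 variables x_3, x_4, x_7 are confined to {blue, brown, teal}, which locks those values in; drop them from x_1, x_2, x_5, x_6.
x_1 has just one choice, so x_1 = yellow. So x_2, x_6 can't be yellow.
That leaves x_2 = orange. Eliminate orange elsewhere: x_5.
Determined: x_1=yellow, x_2=orange. The other variables each still have more than one consistent value. That makes 2.

2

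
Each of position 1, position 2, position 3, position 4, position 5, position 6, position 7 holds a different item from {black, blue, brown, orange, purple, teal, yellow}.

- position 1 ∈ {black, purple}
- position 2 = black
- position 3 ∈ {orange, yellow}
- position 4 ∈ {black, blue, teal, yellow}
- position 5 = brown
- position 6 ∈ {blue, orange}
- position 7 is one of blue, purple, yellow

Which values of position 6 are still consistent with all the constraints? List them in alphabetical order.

position 2 has just one choice, so position 2 = black. Eliminate black elsewhere: position 1, position 4.
position 5's domain is down to {brown}, so position 5 = brown.
That leaves position 1 = purple. Eliminate purple elsewhere: position 7.
The 4 still-open variables draw from only 4 values {blue, orange, teal, yellow}, so each is used; only position 4 can be teal, hence position 4 = teal.
No further eliminations apply; position 6 can still be any of blue, orange.

blue, orange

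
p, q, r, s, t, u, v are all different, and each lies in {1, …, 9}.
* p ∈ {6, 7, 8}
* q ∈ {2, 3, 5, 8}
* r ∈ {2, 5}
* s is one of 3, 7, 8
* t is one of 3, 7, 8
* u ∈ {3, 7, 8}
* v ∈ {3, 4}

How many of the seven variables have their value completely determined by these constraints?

The 7 variables draw from only 7 values {2, 3, 4, 5, 6, 7, 8}, so each is used; only v can be 4, hence v = 4.
Among the 6 still-open variables, 6 fits only p (and all 6 values in {2, 3, 5, 6, 7, 8} must be used), so p = 6.
s, t, u between them cover only {3, 7, 8} — a naked triple. Remove those values from q.
Determined: p=6, v=4. The other variables each still have more than one consistent value. That makes 2.

2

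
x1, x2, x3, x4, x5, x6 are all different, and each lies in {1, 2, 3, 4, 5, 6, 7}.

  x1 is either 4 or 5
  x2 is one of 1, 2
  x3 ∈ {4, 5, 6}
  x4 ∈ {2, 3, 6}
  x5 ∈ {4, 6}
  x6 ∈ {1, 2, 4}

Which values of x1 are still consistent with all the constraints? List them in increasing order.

Among the 6 variables, 3 fits only x4 (and all 6 values in {1, 2, 3, 4, 5, 6} must be used), so x4 = 3.
x1, x3, x5 share exactly the 3 values {4, 5, 6}; by pigeonhole those values go to them, so strike 4, 5, 6 from x6.
No further eliminations apply; x1 can still be any of 4, 5.

4, 5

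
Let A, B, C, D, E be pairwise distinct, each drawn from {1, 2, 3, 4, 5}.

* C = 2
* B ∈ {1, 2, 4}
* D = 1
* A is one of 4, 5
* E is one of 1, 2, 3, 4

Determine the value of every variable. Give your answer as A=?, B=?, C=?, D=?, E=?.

C must be 2 (only option left). Remove 2 from B, E.
D's domain is down to {1}, so D = 1. Remove 1 from B, E.
B must be 4 (only option left). So A, E can't be 4.
E must be 3 (only option left).
A has just one choice, so A = 5.

A=5, B=4, C=2, D=1, E=3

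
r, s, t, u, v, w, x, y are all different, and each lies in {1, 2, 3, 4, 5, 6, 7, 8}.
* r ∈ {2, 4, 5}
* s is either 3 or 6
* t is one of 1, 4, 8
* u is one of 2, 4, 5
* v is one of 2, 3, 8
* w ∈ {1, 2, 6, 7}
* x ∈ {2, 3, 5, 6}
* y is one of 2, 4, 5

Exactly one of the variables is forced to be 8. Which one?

The 8 variables together cover exactly {1, 2, 3, 4, 5, 6, 7, 8} — 8 values for 8 variables — and 7 appears only in w's list, so w = 7.
Among the 7 still-open variables, 1 fits only t (and all 7 values in {1, 2, 3, 4, 5, 6, 8} must be used), so t = 1.
The 6 still-open variables draw from only 6 values {2, 3, 4, 5, 6, 8}, so each is used; only v can be 8, hence v = 8.

v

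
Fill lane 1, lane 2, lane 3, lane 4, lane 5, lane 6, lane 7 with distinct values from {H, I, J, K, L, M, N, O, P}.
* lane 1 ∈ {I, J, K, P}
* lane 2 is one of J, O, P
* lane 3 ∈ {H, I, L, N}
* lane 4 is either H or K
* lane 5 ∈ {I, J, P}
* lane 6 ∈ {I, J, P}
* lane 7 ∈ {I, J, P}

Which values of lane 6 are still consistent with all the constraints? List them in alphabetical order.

lane 5, lane 6, lane 7 share exactly the 3 values {I, J, P}; by pigeonhole those values go to them, so strike I, J, P from lane 1, lane 2, lane 3.
lane 1 must be K (only option left). Strike K from lane 4.
lane 2 has just one choice, so lane 2 = O.
That leaves lane 4 = H. Strike H from lane 3.
No further eliminations apply; lane 6 can still be any of I, J, P.

I, J, P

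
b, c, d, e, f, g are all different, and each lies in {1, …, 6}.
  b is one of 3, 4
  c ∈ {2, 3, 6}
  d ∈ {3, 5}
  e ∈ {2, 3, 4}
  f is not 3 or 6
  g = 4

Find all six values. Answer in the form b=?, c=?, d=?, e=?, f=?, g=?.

g's domain is down to {4}, so g = 4. Strike 4 from b, e, f.
b must be 3 (only option left). Strike 3 from c, d, e.
d's domain is down to {5}, so d = 5. Eliminate 5 elsewhere: f.
e has just one choice, so e = 2. Strike 2 from c, f.
That leaves f = 1.
That leaves c = 6.

b=3, c=6, d=5, e=2, f=1, g=4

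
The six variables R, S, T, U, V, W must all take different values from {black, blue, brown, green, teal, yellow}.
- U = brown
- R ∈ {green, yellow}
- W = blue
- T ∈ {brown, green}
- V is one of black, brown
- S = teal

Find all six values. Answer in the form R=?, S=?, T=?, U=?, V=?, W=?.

R=yellow, S=teal, T=green, U=brown, V=black, W=blue

S must be teal (only option left).
U must be brown (only option left). Remove brown from T, V.
V must be black (only option left).
W's domain is down to {blue}, so W = blue.
T has just one choice, so T = green. Eliminate green elsewhere: R.
That leaves R = yellow.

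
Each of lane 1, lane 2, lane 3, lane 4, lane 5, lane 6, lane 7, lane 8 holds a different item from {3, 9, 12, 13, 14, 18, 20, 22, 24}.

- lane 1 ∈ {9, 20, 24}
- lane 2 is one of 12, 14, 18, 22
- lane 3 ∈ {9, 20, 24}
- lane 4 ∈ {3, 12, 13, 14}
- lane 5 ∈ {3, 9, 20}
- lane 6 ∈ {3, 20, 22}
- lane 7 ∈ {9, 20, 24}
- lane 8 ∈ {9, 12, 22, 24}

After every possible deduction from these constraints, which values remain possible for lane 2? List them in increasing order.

lane 1, lane 3, lane 7 between them cover only {9, 20, 24} — a naked triple. Remove those values from lane 5, lane 6, lane 8.
lane 5 has just one choice, so lane 5 = 3. So lane 4, lane 6 can't be 3.
lane 6 must be 22 (only option left). Remove 22 from lane 2, lane 8.
lane 8 must be 12 (only option left). Eliminate 12 elsewhere: lane 2, lane 4.
No further eliminations apply; lane 2 can still be any of 14, 18.

14, 18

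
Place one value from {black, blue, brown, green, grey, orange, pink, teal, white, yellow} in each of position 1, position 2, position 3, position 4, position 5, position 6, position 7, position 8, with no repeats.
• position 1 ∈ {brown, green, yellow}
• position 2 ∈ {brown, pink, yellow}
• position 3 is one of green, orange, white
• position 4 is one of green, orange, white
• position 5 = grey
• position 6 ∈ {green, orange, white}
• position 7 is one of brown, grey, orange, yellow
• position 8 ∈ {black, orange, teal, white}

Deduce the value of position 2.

pink

position 5's domain is down to {grey}, so position 5 = grey. Strike grey from position 7.
position 3, position 4, position 6 share exactly the 3 values {green, orange, white}; by pigeonhole those values go to them, so strike green, orange, white from position 1, position 7, position 8.
The 2 variables position 1 and position 7 are confined to {brown, yellow}, which locks those values in; drop them from position 2.
So position 2 = pink.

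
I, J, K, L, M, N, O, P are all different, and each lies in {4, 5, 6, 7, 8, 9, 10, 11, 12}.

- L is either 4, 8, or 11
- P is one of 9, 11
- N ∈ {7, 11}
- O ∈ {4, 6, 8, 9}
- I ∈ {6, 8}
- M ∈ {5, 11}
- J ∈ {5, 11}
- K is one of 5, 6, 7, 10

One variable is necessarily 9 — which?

P

The 8 variables together cover exactly {4, 5, 6, 7, 8, 9, 10, 11} — 8 values for 8 variables — and 10 appears only in K's list, so K = 10.
The 7 still-open variables together cover exactly {4, 5, 6, 7, 8, 9, 11} — 7 values for 7 variables — and 7 appears only in N's list, so N = 7.
J and M share exactly the 2 values {5, 11}; by pigeonhole those values go to them, so strike 5, 11 from L, P.
So 9 goes to P.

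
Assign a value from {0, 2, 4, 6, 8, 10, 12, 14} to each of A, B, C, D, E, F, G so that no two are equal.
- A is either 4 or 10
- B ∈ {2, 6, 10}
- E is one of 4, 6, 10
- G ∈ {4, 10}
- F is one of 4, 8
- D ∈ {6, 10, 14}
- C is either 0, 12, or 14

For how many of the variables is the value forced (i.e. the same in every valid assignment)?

The 2 variables A and G are confined to {4, 10}, which locks those values in; drop them from B, D, E, F.
That leaves E = 6. Eliminate 6 elsewhere: B, D.
That leaves F = 8.
B's domain is down to {2}, so B = 2.
D's domain is down to {14}, so D = 14. Eliminate 14 elsewhere: C.
Determined: B=2, D=14, E=6, F=8. The other variables each still have more than one consistent value. That makes 4.

4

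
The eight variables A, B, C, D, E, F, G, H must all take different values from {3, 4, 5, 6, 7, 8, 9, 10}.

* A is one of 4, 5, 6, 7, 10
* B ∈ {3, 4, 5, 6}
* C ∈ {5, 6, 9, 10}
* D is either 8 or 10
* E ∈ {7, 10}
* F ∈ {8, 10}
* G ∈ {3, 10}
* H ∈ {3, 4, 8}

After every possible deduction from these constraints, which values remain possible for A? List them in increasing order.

The 8 variables together cover exactly {3, 4, 5, 6, 7, 8, 9, 10} — 8 values for 8 variables — and 9 appears only in C's list, so C = 9.
D and F share exactly the 2 values {8, 10}; by pigeonhole those values go to them, so strike 8, 10 from A, E, G, H.
E must be 7 (only option left). Remove 7 from A.
G has just one choice, so G = 3. Strike 3 from B, H.
H must be 4 (only option left). Eliminate 4 elsewhere: A, B.
No further eliminations apply; A can still be any of 5, 6.

5, 6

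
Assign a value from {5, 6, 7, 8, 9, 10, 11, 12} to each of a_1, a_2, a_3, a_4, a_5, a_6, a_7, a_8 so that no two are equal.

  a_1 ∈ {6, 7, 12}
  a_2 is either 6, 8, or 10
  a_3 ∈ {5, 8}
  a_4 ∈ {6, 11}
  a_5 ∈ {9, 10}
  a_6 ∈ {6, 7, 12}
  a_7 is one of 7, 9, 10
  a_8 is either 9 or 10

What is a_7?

The 8 variables draw from only 8 values {5, 6, 7, 8, 9, 10, 11, 12}, so each is used; only a_3 can be 5, hence a_3 = 5.
Among the 7 still-open variables, 8 fits only a_2 (and all 7 values in {6, 7, 8, 9, 10, 11, 12} must be used), so a_2 = 8.
Among the 6 still-open variables, 11 fits only a_4 (and all 6 values in {6, 7, 9, 10, 11, 12} must be used), so a_4 = 11.
a_5 and a_8 between them cover only {9, 10} — a naked pair. Remove those values from a_7.
So a_7 = 7.

7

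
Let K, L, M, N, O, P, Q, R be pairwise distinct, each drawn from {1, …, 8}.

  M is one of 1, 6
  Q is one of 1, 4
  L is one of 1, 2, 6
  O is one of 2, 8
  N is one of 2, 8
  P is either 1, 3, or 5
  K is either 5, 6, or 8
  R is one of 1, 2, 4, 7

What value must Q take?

4

The 8 variables together cover exactly {1, 2, 3, 4, 5, 6, 7, 8} — 8 values for 8 variables — and 3 appears only in P's list, so P = 3.
The 7 still-open variables together cover exactly {1, 2, 4, 5, 6, 7, 8} — 7 values for 7 variables — and 5 appears only in K's list, so K = 5.
The 6 still-open variables draw from only 6 values {1, 2, 4, 6, 7, 8}, so each is used; only R can be 7, hence R = 7.
Among the 5 still-open variables, 4 fits only Q (and all 5 values in {1, 2, 4, 6, 8} must be used), so Q = 4.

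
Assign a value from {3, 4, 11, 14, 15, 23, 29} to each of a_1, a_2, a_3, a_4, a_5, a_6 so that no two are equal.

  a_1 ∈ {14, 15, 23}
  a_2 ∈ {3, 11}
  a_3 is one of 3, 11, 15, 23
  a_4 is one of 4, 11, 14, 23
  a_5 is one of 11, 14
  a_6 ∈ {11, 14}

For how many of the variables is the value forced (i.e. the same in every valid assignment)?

Among the 6 variables, 4 fits only a_4 (and all 6 values in {3, 4, 11, 14, 15, 23} must be used), so a_4 = 4.
The 2 variables a_5 and a_6 are confined to {11, 14}, which locks those values in; drop them from a_1, a_2, a_3.
That leaves a_2 = 3. Eliminate 3 elsewhere: a_3.
Determined: a_2=3, a_4=4. The other variables each still have more than one consistent value. That makes 2.

2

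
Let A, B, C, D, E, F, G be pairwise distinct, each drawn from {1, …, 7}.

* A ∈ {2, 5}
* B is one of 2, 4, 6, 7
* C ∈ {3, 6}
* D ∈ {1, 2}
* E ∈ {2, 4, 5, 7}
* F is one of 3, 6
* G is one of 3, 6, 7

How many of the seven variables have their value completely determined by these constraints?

The 7 variables together cover exactly {1, 2, 3, 4, 5, 6, 7} — 7 values for 7 variables — and 1 appears only in D's list, so D = 1.
C and F between them cover only {3, 6} — a naked pair. Remove those values from B, G.
G's domain is down to {7}, so G = 7. Remove 7 from B, E.
Determined: D=1, G=7. The other variables each still have more than one consistent value. That makes 2.

2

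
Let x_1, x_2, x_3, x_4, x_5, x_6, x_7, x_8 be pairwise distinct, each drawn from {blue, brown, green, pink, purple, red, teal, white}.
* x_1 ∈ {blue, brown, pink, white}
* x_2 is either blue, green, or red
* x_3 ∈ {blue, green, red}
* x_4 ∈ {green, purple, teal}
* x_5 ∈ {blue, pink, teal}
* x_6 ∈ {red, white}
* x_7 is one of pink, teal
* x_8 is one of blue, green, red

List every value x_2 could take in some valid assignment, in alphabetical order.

Among the 8 variables, brown fits only x_1 (and all 8 values in {blue, brown, green, pink, purple, red, teal, white} must be used), so x_1 = brown.
Among the 7 still-open variables, purple fits only x_4 (and all 7 values in {blue, green, pink, purple, red, teal, white} must be used), so x_4 = purple.
The 6 still-open variables together cover exactly {blue, green, pink, red, teal, white} — 6 values for 6 variables — and white appears only in x_6's list, so x_6 = white.
x_2, x_3, x_8 share exactly the 3 values {blue, green, red}; by pigeonhole those values go to them, so strike blue, green, red from x_5.
No further eliminations apply; x_2 can still be any of blue, green, red.

blue, green, red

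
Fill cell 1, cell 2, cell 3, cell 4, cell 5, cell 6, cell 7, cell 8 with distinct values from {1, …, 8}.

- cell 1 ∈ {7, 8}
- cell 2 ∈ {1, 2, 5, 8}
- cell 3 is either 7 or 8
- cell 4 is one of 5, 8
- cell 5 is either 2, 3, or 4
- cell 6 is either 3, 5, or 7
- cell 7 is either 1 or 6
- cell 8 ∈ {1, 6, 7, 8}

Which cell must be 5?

Among the 8 variables, 4 fits only cell 5 (and all 8 values in {1, 2, 3, 4, 5, 6, 7, 8} must be used), so cell 5 = 4.
Among the 7 still-open variables, 2 fits only cell 2 (and all 7 values in {1, 2, 3, 5, 6, 7, 8} must be used), so cell 2 = 2.
The 6 still-open variables draw from only 6 values {1, 3, 5, 6, 7, 8}, so each is used; only cell 6 can be 3, hence cell 6 = 3.
The 5 still-open variables draw from only 5 values {1, 5, 6, 7, 8}, so each is used; only cell 4 can be 5, hence cell 4 = 5.

cell 4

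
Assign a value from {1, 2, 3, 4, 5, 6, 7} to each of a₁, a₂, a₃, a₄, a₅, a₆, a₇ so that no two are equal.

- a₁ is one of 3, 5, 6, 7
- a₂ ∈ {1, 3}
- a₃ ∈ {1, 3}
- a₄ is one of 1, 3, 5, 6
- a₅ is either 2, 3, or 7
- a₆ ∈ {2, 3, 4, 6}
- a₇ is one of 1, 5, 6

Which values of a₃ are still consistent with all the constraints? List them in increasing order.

1, 3

The 7 variables draw from only 7 values {1, 2, 3, 4, 5, 6, 7}, so each is used; only a₆ can be 4, hence a₆ = 4.
The 6 still-open variables together cover exactly {1, 2, 3, 5, 6, 7} — 6 values for 6 variables — and 2 appears only in a₅'s list, so a₅ = 2.
Among the 5 still-open variables, 7 fits only a₁ (and all 5 values in {1, 3, 5, 6, 7} must be used), so a₁ = 7.
a₂ and a₃ between them cover only {1, 3} — a naked pair. Remove those values from a₄, a₇.
No further eliminations apply; a₃ can still be any of 1, 3.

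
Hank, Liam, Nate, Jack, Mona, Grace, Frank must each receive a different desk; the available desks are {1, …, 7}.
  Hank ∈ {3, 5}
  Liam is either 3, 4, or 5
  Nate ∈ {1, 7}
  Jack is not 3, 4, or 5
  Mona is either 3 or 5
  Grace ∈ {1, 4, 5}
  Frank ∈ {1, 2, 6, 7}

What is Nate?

Hank and Mona share exactly the 2 values {3, 5}; by pigeonhole those values go to them, so strike 3, 5 from Liam, Grace.
Liam must be 4 (only option left). So Grace can't be 4.
Grace has just one choice, so Grace = 1. Strike 1 from Nate, Jack, Frank.
So Nate = 7.

7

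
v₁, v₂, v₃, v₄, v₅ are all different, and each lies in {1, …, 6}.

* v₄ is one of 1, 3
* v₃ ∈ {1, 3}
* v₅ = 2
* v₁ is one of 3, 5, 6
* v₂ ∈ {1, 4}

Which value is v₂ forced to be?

v₅ has just one choice, so v₅ = 2.
v₃ and v₄ between them cover only {1, 3} — a naked pair. Remove those values from v₁, v₂.
So v₂ = 4.

4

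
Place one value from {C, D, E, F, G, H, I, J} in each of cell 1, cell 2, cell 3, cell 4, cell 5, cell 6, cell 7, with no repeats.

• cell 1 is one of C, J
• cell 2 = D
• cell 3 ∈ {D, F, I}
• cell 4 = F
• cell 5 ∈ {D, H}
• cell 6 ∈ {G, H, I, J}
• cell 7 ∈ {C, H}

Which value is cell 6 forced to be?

G

cell 2 must be D (only option left). So cell 3, cell 5 can't be D.
cell 4's domain is down to {F}, so cell 4 = F. Strike F from cell 3.
That leaves cell 5 = H. So cell 6, cell 7 can't be H.
That leaves cell 7 = C. Strike C from cell 1.
That leaves cell 1 = J. Remove J from cell 6.
That leaves cell 3 = I. Strike I from cell 6.
So cell 6 = G.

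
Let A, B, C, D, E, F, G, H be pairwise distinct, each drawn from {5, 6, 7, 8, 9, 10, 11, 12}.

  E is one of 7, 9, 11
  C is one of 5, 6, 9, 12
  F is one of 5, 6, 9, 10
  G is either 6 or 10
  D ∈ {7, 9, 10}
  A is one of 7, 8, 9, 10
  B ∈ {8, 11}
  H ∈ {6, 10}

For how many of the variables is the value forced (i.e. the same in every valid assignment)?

2

The 8 variables together cover exactly {5, 6, 7, 8, 9, 10, 11, 12} — 8 values for 8 variables — and 12 appears only in C's list, so C = 12.
The 7 still-open variables draw from only 7 values {5, 6, 7, 8, 9, 10, 11}, so each is used; only F can be 5, hence F = 5.
G and H share exactly the 2 values {6, 10}; by pigeonhole those values go to them, so strike 6, 10 from A, D.
Determined: C=12, F=5. The other variables each still have more than one consistent value. That makes 2.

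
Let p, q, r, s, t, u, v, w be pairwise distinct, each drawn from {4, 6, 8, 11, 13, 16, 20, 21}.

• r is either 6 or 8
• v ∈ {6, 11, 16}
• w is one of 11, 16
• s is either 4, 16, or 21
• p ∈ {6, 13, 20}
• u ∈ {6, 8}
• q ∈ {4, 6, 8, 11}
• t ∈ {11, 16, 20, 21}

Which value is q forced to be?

Among the 8 variables, 13 fits only p (and all 8 values in {4, 6, 8, 11, 13, 16, 20, 21} must be used), so p = 13.
Among the 7 still-open variables, 20 fits only t (and all 7 values in {4, 6, 8, 11, 16, 20, 21} must be used), so t = 20.
The 6 still-open variables together cover exactly {4, 6, 8, 11, 16, 21} — 6 values for 6 variables — and 21 appears only in s's list, so s = 21.
The 5 still-open variables draw from only 5 values {4, 6, 8, 11, 16}, so each is used; only q can be 4, hence q = 4.

4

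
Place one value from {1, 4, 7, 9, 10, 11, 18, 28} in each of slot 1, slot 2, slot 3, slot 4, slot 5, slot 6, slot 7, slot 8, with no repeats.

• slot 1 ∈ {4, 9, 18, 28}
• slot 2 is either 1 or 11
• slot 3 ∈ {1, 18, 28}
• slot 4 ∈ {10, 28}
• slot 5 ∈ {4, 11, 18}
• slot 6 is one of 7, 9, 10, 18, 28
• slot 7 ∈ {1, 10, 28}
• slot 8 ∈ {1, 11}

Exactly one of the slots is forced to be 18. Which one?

slot 3

The 8 variables draw from only 8 values {1, 4, 7, 9, 10, 11, 18, 28}, so each is used; only slot 6 can be 7, hence slot 6 = 7.
The 7 still-open variables together cover exactly {1, 4, 9, 10, 11, 18, 28} — 7 values for 7 variables — and 9 appears only in slot 1's list, so slot 1 = 9.
The 6 still-open variables together cover exactly {1, 4, 10, 11, 18, 28} — 6 values for 6 variables — and 4 appears only in slot 5's list, so slot 5 = 4.
The 5 still-open variables together cover exactly {1, 10, 11, 18, 28} — 5 values for 5 variables — and 18 appears only in slot 3's list, so slot 3 = 18.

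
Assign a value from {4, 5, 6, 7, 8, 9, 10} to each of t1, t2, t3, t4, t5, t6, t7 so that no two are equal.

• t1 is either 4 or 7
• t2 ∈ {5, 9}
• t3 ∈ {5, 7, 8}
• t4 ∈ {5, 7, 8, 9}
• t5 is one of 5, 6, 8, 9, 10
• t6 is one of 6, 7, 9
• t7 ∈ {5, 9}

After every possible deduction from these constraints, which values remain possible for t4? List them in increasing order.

The 7 variables together cover exactly {4, 5, 6, 7, 8, 9, 10} — 7 values for 7 variables — and 4 appears only in t1's list, so t1 = 4.
The 6 still-open variables together cover exactly {5, 6, 7, 8, 9, 10} — 6 values for 6 variables — and 10 appears only in t5's list, so t5 = 10.
The 5 still-open variables together cover exactly {5, 6, 7, 8, 9} — 5 values for 5 variables — and 6 appears only in t6's list, so t6 = 6.
t2 and t7 between them cover only {5, 9} — a naked pair. Remove those values from t3, t4.
No further eliminations apply; t4 can still be any of 7, 8.

7, 8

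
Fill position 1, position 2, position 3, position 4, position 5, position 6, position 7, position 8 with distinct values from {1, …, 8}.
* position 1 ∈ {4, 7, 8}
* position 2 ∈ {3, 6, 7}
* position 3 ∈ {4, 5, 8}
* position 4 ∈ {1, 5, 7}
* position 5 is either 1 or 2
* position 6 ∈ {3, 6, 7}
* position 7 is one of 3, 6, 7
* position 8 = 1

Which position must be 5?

position 4

position 8 has just one choice, so position 8 = 1. Eliminate 1 elsewhere: position 4, position 5.
position 5 must be 2 (only option left).
position 2, position 6, position 7 between them cover only {3, 6, 7} — a naked triple. Remove those values from position 1, position 4.
So 5 goes to position 4.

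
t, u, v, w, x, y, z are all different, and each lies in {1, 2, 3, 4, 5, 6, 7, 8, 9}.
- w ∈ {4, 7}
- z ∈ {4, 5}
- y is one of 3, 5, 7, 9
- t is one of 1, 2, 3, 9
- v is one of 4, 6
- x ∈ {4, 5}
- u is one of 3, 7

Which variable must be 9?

x and z share exactly the 2 values {4, 5}; by pigeonhole those values go to them, so strike 4, 5 from v, w, y.
v must be 6 (only option left).
That leaves w = 7. So u, y can't be 7.
u must be 3 (only option left). Strike 3 from t, y.
So 9 goes to y.

y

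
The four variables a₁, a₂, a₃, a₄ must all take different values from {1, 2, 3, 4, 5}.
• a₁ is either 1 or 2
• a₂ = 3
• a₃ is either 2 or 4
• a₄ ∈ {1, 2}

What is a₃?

a₂ must be 3 (only option left).
The 3 still-open variables draw from only 3 values {1, 2, 4}, so each is used; only a₃ can be 4, hence a₃ = 4.

4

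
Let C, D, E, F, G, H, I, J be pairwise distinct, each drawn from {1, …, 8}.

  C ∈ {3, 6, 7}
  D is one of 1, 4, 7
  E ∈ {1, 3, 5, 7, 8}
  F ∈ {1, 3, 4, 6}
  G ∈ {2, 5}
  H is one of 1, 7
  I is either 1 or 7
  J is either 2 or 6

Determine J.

2

Among the 8 variables, 8 fits only E (and all 8 values in {1, 2, 3, 4, 5, 6, 7, 8} must be used), so E = 8.
The 7 still-open variables together cover exactly {1, 2, 3, 4, 5, 6, 7} — 7 values for 7 variables — and 5 appears only in G's list, so G = 5.
Among the 6 still-open variables, 2 fits only J (and all 6 values in {1, 2, 3, 4, 6, 7} must be used), so J = 2.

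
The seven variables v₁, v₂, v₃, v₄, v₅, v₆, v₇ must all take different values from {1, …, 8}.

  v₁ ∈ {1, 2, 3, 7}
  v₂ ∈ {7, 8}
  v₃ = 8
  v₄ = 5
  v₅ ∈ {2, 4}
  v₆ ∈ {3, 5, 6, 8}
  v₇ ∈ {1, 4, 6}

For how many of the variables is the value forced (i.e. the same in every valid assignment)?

v₃ must be 8 (only option left). Eliminate 8 elsewhere: v₂, v₆.
v₄ must be 5 (only option left). Remove 5 from v₆.
That leaves v₂ = 7. Strike 7 from v₁.
Determined: v₂=7, v₃=8, v₄=5. The other variables each still have more than one consistent value. That makes 3.

3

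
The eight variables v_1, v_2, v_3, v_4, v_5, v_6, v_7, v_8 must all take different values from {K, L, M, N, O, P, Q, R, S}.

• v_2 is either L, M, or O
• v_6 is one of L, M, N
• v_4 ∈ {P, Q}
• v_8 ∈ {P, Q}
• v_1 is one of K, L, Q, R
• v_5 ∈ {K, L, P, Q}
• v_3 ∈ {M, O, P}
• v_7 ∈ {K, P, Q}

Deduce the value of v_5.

L

The 8 variables together cover exactly {K, L, M, N, O, P, Q, R} — 8 values for 8 variables — and N appears only in v_6's list, so v_6 = N.
Among the 7 still-open variables, R fits only v_1 (and all 7 values in {K, L, M, O, P, Q, R} must be used), so v_1 = R.
v_4 and v_8 share exactly the 2 values {P, Q}; by pigeonhole those values go to them, so strike P, Q from v_3, v_5, v_7.
v_7 has just one choice, so v_7 = K. Eliminate K elsewhere: v_5.
So v_5 = L.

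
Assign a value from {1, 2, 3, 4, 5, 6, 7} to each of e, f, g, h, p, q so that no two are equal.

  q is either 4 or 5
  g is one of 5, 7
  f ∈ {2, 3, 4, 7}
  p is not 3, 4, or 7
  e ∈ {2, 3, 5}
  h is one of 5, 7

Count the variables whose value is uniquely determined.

g and h between them cover only {5, 7} — a naked pair. Remove those values from e, f, p, q.
q has just one choice, so q = 4. Remove 4 from f.
e and f share exactly the 2 values {2, 3}; by pigeonhole those values go to them, so strike 2, 3 from p.
Determined: q=4. The other variables each still have more than one consistent value. That makes 1.

1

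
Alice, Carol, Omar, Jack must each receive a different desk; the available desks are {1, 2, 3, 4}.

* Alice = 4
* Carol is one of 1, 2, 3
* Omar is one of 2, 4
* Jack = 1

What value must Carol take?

Alice must be 4 (only option left). Remove 4 from Omar.
Omar must be 2 (only option left). So Carol can't be 2.
Jack's domain is down to {1}, so Jack = 1. So Carol can't be 1.
So Carol = 3.

3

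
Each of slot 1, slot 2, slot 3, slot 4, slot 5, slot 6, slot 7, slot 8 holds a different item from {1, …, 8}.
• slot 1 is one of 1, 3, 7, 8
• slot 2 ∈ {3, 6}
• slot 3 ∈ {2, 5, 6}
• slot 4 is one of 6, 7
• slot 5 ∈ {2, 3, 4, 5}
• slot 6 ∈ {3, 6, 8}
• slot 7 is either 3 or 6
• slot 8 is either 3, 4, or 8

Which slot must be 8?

slot 6

The 8 variables together cover exactly {1, 2, 3, 4, 5, 6, 7, 8} — 8 values for 8 variables — and 1 appears only in slot 1's list, so slot 1 = 1.
The 7 still-open variables together cover exactly {2, 3, 4, 5, 6, 7, 8} — 7 values for 7 variables — and 7 appears only in slot 4's list, so slot 4 = 7.
slot 2 and slot 7 share exactly the 2 values {3, 6}; by pigeonhole those values go to them, so strike 3, 6 from slot 3, slot 5, slot 6, slot 8.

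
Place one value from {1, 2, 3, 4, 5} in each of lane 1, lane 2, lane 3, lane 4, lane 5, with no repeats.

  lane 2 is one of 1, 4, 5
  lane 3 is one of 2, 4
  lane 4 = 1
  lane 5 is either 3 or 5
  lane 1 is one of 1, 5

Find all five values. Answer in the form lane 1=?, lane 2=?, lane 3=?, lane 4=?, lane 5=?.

lane 4's domain is down to {1}, so lane 4 = 1. Eliminate 1 elsewhere: lane 1, lane 2.
lane 1's domain is down to {5}, so lane 1 = 5. Strike 5 from lane 2, lane 5.
lane 2 must be 4 (only option left). Eliminate 4 elsewhere: lane 3.
That leaves lane 3 = 2.
lane 5 must be 3 (only option left).

lane 1=5, lane 2=4, lane 3=2, lane 4=1, lane 5=3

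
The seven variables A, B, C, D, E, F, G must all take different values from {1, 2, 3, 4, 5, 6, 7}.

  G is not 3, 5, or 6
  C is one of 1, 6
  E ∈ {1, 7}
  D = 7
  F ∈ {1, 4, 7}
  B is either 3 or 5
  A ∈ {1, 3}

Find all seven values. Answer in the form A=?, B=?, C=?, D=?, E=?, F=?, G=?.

D must be 7 (only option left). Eliminate 7 elsewhere: E, F, G.
E has just one choice, so E = 1. So A, C, F, G can't be 1.
F must be 4 (only option left). Eliminate 4 elsewhere: G.
G has just one choice, so G = 2.
A must be 3 (only option left). Remove 3 from B.
That leaves B = 5.
C must be 6 (only option left).

A=3, B=5, C=6, D=7, E=1, F=4, G=2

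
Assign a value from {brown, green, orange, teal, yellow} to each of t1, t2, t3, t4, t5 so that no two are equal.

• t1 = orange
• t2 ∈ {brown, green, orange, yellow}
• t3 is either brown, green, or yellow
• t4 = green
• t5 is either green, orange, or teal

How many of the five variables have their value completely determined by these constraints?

t1 has just one choice, so t1 = orange. Eliminate orange elsewhere: t2, t5.
That leaves t4 = green. So t2, t3, t5 can't be green.
t5 must be teal (only option left).
Determined: t1=orange, t4=green, t5=teal. The other variables each still have more than one consistent value. That makes 3.

3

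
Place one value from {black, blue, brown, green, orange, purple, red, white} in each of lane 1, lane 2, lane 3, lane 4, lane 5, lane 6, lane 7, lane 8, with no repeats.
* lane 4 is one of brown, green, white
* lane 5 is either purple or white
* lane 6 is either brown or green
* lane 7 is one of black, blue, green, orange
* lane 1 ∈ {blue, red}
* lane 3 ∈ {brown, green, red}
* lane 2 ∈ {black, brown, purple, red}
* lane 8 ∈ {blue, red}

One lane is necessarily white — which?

Among the 8 variables, orange fits only lane 7 (and all 8 values in {black, blue, brown, green, orange, purple, red, white} must be used), so lane 7 = orange.
The 7 still-open variables together cover exactly {black, blue, brown, green, purple, red, white} — 7 values for 7 variables — and black appears only in lane 2's list, so lane 2 = black.
The 6 still-open variables together cover exactly {blue, brown, green, purple, red, white} — 6 values for 6 variables — and purple appears only in lane 5's list, so lane 5 = purple.
Among the 5 still-open variables, white fits only lane 4 (and all 5 values in {blue, brown, green, red, white} must be used), so lane 4 = white.

lane 4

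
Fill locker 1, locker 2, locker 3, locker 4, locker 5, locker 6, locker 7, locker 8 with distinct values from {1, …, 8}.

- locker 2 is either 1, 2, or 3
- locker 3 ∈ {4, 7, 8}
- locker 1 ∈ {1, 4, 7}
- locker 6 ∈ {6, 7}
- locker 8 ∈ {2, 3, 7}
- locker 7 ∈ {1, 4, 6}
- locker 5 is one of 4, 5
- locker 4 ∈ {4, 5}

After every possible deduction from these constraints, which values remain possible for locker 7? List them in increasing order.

1, 6

The 8 variables draw from only 8 values {1, 2, 3, 4, 5, 6, 7, 8}, so each is used; only locker 3 can be 8, hence locker 3 = 8.
locker 4 and locker 5 share exactly the 2 values {4, 5}; by pigeonhole those values go to them, so strike 4, 5 from locker 1, locker 7.
locker 1, locker 6, locker 7 share exactly the 3 values {1, 6, 7}; by pigeonhole those values go to them, so strike 1, 6, 7 from locker 2, locker 8.
No further eliminations apply; locker 7 can still be any of 1, 6.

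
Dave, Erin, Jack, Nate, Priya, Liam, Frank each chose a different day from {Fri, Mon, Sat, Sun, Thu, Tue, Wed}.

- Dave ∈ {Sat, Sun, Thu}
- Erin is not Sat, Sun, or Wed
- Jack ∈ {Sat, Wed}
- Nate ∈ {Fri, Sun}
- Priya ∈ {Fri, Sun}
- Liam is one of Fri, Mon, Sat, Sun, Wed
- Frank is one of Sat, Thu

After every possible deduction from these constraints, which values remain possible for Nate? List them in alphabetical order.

Among the 7 variables, Tue fits only Erin (and all 7 values in {Fri, Mon, Sat, Sun, Thu, Tue, Wed} must be used), so Erin = Tue.
Among the 6 still-open variables, Mon fits only Liam (and all 6 values in {Fri, Mon, Sat, Sun, Thu, Wed} must be used), so Liam = Mon.
Among the 5 still-open variables, Wed fits only Jack (and all 5 values in {Fri, Sat, Sun, Thu, Wed} must be used), so Jack = Wed.
Nate and Priya share exactly the 2 values {Fri, Sun}; by pigeonhole those values go to them, so strike Fri, Sun from Dave.
No further eliminations apply; Nate can still be any of Fri, Sun.

Fri, Sun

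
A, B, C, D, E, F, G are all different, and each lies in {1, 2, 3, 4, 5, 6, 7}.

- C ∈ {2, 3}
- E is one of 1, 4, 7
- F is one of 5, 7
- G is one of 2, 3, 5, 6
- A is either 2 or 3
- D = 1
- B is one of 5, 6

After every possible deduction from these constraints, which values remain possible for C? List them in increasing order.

2, 3

D must be 1 (only option left). So E can't be 1.
Among the 6 still-open variables, 4 fits only E (and all 6 values in {2, 3, 4, 5, 6, 7} must be used), so E = 4.
The 5 still-open variables together cover exactly {2, 3, 5, 6, 7} — 5 values for 5 variables — and 7 appears only in F's list, so F = 7.
The 2 variables A and C are confined to {2, 3}, which locks those values in; drop them from G.
No further eliminations apply; C can still be any of 2, 3.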